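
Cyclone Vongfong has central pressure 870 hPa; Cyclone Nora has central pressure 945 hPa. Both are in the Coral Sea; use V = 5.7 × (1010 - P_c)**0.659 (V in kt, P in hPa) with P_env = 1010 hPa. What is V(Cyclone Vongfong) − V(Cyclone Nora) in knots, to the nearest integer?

59 kt

Cyclone Vongfong: ΔP = 140; V ≈ 5.7 × 140^0.659 ≈ 147.97 kt.
Cyclone Nora: ΔP = 65; V ≈ 5.7 × 65^0.659 ≈ 89.25 kt.
Difference ≈ 147.97 − 89.25 = 58.72 → 59 kt.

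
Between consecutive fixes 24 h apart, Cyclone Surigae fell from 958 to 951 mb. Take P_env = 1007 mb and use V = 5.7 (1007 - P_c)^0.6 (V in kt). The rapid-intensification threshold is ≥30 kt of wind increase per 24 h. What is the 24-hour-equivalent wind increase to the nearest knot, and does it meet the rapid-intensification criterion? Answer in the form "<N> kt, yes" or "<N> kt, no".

5 kt, no

V₁: ΔP = 49, V ≈ 5.7 × 49^0.6 ≈ 58.88 kt.
V₂: ΔP = 56, V ≈ 5.7 × 56^0.6 ≈ 63.80 kt.
ΔV over 24 h = 4.92 kt → 24 h equivalent = 4.92 × 24/24 ≈ 4.92 kt.
5 kt < 30 kt ⇒ not rapid intensification.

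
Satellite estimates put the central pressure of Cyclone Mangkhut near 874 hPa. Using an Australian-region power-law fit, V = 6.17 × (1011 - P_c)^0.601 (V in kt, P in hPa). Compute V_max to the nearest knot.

ΔP = 1011 − 874 = 137 hPa.
137^0.601 ≈ 19.238.
V ≈ 6.17 × 19.238 ≈ 118.7 kt.

119 kt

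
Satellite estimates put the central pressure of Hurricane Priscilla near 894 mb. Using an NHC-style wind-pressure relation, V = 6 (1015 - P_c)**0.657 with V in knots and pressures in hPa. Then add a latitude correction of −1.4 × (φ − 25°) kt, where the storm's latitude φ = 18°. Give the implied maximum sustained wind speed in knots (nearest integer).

ΔP = 1015 − 894 = 121 mb.
121^0.657 ≈ 23.356.
V ≈ 6 × 23.356 ≈ 140.1 kt.
Latitude correction: −1.4 × (18 − 25) = 9.8 kt.
Corrected V ≈ 149.9 kt → 150 kt.

150 kt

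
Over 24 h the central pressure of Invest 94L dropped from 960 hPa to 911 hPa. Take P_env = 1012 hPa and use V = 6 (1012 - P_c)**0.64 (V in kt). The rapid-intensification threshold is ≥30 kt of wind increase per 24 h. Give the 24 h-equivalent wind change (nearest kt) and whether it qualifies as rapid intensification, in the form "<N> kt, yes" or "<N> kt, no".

40 kt, yes

V₁: ΔP = 52, V ≈ 6 × 52^0.64 ≈ 75.23 kt.
V₂: ΔP = 101, V ≈ 6 × 101^0.64 ≈ 115.06 kt.
ΔV over 24 h = 39.83 kt → 24 h equivalent = 39.83 × 24/24 ≈ 39.83 kt.
40 kt ≥ 30 kt ⇒ rapid intensification.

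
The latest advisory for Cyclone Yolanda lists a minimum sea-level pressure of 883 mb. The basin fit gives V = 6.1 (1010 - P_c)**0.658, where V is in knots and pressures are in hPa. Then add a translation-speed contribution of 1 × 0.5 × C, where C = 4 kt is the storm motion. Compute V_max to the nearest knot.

150 kt

ΔP = 1010 − 883 = 127 mb.
127^0.658 ≈ 24.227.
V ≈ 6.1 × 24.227 ≈ 147.8 kt.
Translation term: 1 × 0.5 × 4 = 2 kt.
Corrected V ≈ 149.8 kt → 150 kt.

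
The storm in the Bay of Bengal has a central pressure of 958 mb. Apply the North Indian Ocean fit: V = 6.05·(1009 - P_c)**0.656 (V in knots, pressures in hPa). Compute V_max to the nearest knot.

80 kt

ΔP = 1009 − 958 = 51 mb.
51^0.656 ≈ 13.188.
V ≈ 6.05 × 13.188 ≈ 79.8 kt.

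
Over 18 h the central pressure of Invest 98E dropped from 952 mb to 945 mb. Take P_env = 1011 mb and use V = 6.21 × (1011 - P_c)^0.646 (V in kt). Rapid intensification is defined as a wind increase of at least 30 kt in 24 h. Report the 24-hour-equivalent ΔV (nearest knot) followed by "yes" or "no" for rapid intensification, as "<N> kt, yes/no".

9 kt, no

V₁: ΔP = 59, V ≈ 6.21 × 59^0.646 ≈ 86.51 kt.
V₂: ΔP = 66, V ≈ 6.21 × 66^0.646 ≈ 93.01 kt.
ΔV over 18 h = 6.50 kt → 24 h equivalent = 6.50 × 24/18 ≈ 8.67 kt.
9 kt < 30 kt ⇒ not rapid intensification.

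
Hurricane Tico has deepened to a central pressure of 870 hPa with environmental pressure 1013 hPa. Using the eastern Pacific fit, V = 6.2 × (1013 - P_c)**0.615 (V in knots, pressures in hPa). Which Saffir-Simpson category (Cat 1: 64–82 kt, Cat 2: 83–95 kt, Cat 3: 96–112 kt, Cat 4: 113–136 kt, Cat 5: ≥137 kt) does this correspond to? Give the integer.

ΔP = 1013 − 870 = 143 hPa.
V ≈ 6.2 × 143^0.615 = 6.2 × 21.16 ≈ 131 kt.
131 kt falls in the Category 4 band.

4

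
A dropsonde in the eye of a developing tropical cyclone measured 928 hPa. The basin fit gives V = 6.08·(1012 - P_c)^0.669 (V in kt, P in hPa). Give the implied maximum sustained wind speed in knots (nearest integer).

118 kt

ΔP = 1012 − 928 = 84 hPa.
84^0.669 ≈ 19.380.
V ≈ 6.08 × 19.380 ≈ 117.8 kt.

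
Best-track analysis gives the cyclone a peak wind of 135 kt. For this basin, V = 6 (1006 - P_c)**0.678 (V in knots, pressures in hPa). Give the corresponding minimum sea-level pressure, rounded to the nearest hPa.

ΔP = (V / 6)^(1/0.678) = (135/6)^1.475.
135/6 = 22.500; 22.500^1.475 ≈ 98.71 hPa.
P_c = 1006 − 98.71 = 907.29 ≈ 907 hPa.

907 hPa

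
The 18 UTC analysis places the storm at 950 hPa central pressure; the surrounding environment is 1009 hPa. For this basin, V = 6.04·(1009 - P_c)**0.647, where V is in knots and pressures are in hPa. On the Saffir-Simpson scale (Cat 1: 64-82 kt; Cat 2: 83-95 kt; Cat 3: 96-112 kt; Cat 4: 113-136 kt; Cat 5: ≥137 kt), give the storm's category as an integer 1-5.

ΔP = 1009 − 950 = 59 hPa.
V ≈ 6.04 × 59^0.647 = 6.04 × 13.99 ≈ 84 kt.
84 kt falls in the Category 2 band.

2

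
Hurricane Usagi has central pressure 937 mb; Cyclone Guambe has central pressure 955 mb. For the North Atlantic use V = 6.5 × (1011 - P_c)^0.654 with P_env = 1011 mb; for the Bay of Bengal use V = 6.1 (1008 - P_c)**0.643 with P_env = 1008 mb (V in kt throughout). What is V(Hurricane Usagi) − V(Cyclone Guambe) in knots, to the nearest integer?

30 kt

Hurricane Usagi: ΔP = 74; V ≈ 6.5 × 74^0.654 ≈ 108.49 kt.
Cyclone Guambe: ΔP = 53; V ≈ 6.1 × 53^0.643 ≈ 78.35 kt.
Difference ≈ 108.49 − 78.35 = 30.14 → 30 kt.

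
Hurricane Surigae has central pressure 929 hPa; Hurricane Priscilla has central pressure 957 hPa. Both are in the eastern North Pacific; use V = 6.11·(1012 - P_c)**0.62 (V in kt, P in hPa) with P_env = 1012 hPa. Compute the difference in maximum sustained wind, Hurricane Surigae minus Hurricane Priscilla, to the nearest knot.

Hurricane Surigae: ΔP = 83; V ≈ 6.11 × 83^0.62 ≈ 94.60 kt.
Hurricane Priscilla: ΔP = 55; V ≈ 6.11 × 55^0.62 ≈ 73.29 kt.
Difference ≈ 94.60 − 73.29 = 21.31 → 21 kt.

21 kt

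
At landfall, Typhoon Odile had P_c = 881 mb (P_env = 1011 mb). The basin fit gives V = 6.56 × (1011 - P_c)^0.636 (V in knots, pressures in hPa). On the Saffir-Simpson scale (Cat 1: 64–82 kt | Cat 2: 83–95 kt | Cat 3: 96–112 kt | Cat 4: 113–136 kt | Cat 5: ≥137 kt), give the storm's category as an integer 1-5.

ΔP = 1011 − 881 = 130 mb.
V ≈ 6.56 × 130^0.636 = 6.56 × 22.10 ≈ 145 kt.
145 kt falls in the Category 5 band.

5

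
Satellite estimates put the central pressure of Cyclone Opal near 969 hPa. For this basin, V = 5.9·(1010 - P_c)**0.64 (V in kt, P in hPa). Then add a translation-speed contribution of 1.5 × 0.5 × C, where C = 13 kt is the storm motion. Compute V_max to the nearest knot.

ΔP = 1010 − 969 = 41 hPa.
41^0.64 ≈ 10.769.
V ≈ 5.9 × 10.769 ≈ 63.5 kt.
Translation term: 1.5 × 0.5 × 13 = 9.75 kt.
Corrected V ≈ 73.25 kt → 73 kt.

73 kt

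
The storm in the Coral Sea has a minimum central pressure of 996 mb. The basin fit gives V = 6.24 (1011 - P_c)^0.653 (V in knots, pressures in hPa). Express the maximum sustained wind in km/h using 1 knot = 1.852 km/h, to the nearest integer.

68 km/h

ΔP = 1011 − 996 = 15 mb.
V ≈ 6.24 × 15^0.653 = 6.24 × 5.861 ≈ 36.574 kt.
36.574 × 1.852 ≈ 67.74 km/h → 68 km/h.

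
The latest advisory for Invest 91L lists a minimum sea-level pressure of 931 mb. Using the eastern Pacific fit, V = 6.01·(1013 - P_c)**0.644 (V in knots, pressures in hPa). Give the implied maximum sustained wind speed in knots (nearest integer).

103 kt

ΔP = 1013 − 931 = 82 mb.
82^0.644 ≈ 17.080.
V ≈ 6.01 × 17.080 ≈ 102.7 kt.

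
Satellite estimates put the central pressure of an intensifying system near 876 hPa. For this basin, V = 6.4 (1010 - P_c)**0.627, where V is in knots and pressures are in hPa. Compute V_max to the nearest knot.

138 kt

ΔP = 1010 − 876 = 134 hPa.
134^0.627 ≈ 21.562.
V ≈ 6.4 × 21.562 ≈ 138.0 kt.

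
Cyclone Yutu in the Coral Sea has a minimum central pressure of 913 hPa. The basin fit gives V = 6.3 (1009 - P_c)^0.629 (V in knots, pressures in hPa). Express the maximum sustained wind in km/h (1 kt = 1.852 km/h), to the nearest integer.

206 km/h

ΔP = 1009 − 913 = 96 hPa.
V ≈ 6.3 × 96^0.629 = 6.3 × 17.654 ≈ 111.222 kt.
111.222 × 1.852 ≈ 205.98 km/h → 206 km/h.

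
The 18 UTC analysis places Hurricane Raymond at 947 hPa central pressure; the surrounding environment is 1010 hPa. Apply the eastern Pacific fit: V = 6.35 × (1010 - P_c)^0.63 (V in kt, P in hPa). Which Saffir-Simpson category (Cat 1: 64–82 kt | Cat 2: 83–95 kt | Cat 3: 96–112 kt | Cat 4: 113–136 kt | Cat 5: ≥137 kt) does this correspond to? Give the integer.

2

ΔP = 1010 − 947 = 63 hPa.
V ≈ 6.35 × 63^0.63 = 6.35 × 13.60 ≈ 86 kt.
86 kt falls in the Category 2 band.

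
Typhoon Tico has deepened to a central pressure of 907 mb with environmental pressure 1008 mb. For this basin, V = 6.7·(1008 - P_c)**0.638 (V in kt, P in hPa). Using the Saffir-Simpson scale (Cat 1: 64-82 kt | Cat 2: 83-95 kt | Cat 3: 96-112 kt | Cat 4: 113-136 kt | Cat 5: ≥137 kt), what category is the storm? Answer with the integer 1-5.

ΔP = 1008 − 907 = 101 mb.
V ≈ 6.7 × 101^0.638 = 6.7 × 19.00 ≈ 127 kt.
127 kt falls in the Category 4 band.

4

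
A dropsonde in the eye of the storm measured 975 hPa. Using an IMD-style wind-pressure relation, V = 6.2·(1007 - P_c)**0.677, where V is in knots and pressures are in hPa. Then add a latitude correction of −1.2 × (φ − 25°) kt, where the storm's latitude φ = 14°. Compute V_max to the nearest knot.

78 kt

ΔP = 1007 − 975 = 32 hPa.
32^0.677 ≈ 10.447.
V ≈ 6.2 × 10.447 ≈ 64.8 kt.
Latitude correction: −1.2 × (14 − 25) = 13.2 kt.
Corrected V ≈ 78 kt → 78 kt.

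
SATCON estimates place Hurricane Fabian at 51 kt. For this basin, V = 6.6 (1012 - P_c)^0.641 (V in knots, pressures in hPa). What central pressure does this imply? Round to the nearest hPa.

988 hPa

ΔP = (V / 6.6)^(1/0.641) = (51/6.6)^1.560.
51/6.6 = 7.727; 7.727^1.560 ≈ 24.29 hPa.
P_c = 1012 − 24.29 = 987.71 ≈ 988 hPa.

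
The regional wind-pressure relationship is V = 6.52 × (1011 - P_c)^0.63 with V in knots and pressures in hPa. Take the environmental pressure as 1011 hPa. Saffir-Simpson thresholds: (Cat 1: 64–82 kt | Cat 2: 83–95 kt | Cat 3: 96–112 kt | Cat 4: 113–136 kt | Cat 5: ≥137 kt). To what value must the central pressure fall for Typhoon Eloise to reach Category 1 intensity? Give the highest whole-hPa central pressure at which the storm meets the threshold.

Category 1 begins at V = 64 kt.
Required ΔP = (64/6.52)^(1/0.63) = 9.816^1.587 ≈ 37.54 hPa.
P_c ≤ 1011 − 37.54 = 973.46, so the highest integer P_c is 973 hPa.

973 hPa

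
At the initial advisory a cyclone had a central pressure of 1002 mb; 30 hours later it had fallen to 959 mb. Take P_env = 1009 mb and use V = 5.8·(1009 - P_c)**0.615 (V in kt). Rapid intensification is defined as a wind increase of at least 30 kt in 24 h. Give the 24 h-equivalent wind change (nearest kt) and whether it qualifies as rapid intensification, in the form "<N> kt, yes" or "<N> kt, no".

V₁: ΔP = 7, V ≈ 5.8 × 7^0.615 ≈ 19.19 kt.
V₂: ΔP = 50, V ≈ 5.8 × 50^0.615 ≈ 64.31 kt.
ΔV over 30 h = 45.12 kt → 24 h equivalent = 45.12 × 24/30 ≈ 36.10 kt.
36 kt ≥ 30 kt ⇒ rapid intensification.

36 kt, yes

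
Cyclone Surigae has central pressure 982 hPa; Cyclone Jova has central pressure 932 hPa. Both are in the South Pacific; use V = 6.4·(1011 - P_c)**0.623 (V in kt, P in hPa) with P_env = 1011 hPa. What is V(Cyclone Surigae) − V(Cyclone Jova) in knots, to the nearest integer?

Cyclone Surigae: ΔP = 29; V ≈ 6.4 × 29^0.623 ≈ 52.15 kt.
Cyclone Jova: ΔP = 79; V ≈ 6.4 × 79^0.623 ≈ 97.36 kt.
Difference ≈ 52.15 − 97.36 = -45.21 → -45 kt.

-45 kt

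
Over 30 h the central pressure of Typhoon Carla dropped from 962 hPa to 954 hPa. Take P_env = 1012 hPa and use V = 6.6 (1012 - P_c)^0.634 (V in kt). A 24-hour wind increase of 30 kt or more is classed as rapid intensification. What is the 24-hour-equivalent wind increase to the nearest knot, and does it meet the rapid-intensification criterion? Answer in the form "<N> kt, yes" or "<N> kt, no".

V₁: ΔP = 50, V ≈ 6.6 × 50^0.634 ≈ 78.83 kt.
V₂: ΔP = 58, V ≈ 6.6 × 58^0.634 ≈ 86.61 kt.
ΔV over 30 h = 7.78 kt → 24 h equivalent = 7.78 × 24/30 ≈ 6.22 kt.
6 kt < 30 kt ⇒ not rapid intensification.

6 kt, no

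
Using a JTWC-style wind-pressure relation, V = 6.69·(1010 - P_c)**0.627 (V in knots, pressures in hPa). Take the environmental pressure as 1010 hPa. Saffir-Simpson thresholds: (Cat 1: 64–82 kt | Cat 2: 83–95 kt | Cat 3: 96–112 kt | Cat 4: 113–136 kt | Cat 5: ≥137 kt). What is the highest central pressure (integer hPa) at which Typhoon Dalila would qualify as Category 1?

Category 1 begins at V = 64 kt.
Required ΔP = (64/6.69)^(1/0.627) = 9.567^1.595 ≈ 36.66 hPa.
P_c ≤ 1010 − 36.66 = 973.34, so the highest integer P_c is 973 hPa.

973 hPa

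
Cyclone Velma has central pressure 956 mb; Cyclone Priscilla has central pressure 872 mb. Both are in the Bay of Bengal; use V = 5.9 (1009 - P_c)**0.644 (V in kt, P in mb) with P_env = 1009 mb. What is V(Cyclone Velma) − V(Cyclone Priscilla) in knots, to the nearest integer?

-64 kt

Cyclone Velma: ΔP = 53; V ≈ 5.9 × 53^0.644 ≈ 76.08 kt.
Cyclone Priscilla: ΔP = 137; V ≈ 5.9 × 137^0.644 ≈ 140.25 kt.
Difference ≈ 76.08 − 140.25 = -64.17 → -64 kt.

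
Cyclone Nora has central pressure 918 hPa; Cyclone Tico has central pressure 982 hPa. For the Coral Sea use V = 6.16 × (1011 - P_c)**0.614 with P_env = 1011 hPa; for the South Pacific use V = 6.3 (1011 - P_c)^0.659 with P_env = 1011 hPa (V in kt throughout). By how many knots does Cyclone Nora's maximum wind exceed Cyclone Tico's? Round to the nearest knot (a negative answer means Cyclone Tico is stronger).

Cyclone Nora: ΔP = 93; V ≈ 6.16 × 93^0.614 ≈ 99.59 kt.
Cyclone Tico: ΔP = 29; V ≈ 6.3 × 29^0.659 ≈ 57.95 kt.
Difference ≈ 99.59 − 57.95 = 41.64 → 42 kt.

42 kt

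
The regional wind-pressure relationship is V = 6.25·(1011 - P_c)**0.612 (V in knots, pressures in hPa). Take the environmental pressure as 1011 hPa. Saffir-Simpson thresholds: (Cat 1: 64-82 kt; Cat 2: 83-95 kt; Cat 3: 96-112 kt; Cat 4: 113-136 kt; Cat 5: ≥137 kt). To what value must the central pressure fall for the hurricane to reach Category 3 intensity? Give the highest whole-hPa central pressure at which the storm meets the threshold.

Category 3 begins at V = 96 kt.
Required ΔP = (96/6.25)^(1/0.612) = 15.360^1.634 ≈ 86.81 hPa.
P_c ≤ 1011 − 86.81 = 924.19, so the highest integer P_c is 924 hPa.

924 hPa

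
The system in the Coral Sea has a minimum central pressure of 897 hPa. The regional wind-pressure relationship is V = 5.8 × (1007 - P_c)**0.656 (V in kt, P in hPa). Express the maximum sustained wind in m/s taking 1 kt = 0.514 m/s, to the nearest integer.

65 m/s

ΔP = 1007 − 897 = 110 hPa.
V ≈ 5.8 × 110^0.656 = 5.8 × 21.835 ≈ 126.643 kt.
126.643 × 0.514 ≈ 65.09 m/s → 65 m/s.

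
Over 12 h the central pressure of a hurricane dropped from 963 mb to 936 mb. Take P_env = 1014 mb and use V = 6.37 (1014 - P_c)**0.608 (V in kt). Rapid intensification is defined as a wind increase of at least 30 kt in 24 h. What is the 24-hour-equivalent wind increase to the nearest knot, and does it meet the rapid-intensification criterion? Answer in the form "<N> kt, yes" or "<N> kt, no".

41 kt, yes

V₁: ΔP = 51, V ≈ 6.37 × 51^0.608 ≈ 69.56 kt.
V₂: ΔP = 78, V ≈ 6.37 × 78^0.608 ≈ 90.06 kt.
ΔV over 12 h = 20.50 kt → 24 h equivalent = 20.50 × 24/12 ≈ 41.00 kt.
41 kt ≥ 30 kt ⇒ rapid intensification.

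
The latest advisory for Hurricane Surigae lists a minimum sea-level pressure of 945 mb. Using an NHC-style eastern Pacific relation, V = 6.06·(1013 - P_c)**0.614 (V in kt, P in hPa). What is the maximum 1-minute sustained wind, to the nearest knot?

81 kt

ΔP = 1013 − 945 = 68 mb.
68^0.614 ≈ 13.340.
V ≈ 6.06 × 13.340 ≈ 80.8 kt.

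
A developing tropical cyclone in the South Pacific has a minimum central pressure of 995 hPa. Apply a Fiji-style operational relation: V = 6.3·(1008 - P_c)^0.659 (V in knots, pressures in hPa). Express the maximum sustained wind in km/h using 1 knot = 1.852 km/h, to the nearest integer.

ΔP = 1008 − 995 = 13 hPa.
V ≈ 6.3 × 13^0.659 = 6.3 × 5.421 ≈ 34.153 kt.
34.153 × 1.852 ≈ 63.25 km/h → 63 km/h.

63 km/h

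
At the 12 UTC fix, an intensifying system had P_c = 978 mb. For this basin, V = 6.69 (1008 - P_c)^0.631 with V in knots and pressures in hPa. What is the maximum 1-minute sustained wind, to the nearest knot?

57 kt

ΔP = 1008 − 978 = 30 mb.
30^0.631 ≈ 8.552.
V ≈ 6.69 × 8.552 ≈ 57.2 kt.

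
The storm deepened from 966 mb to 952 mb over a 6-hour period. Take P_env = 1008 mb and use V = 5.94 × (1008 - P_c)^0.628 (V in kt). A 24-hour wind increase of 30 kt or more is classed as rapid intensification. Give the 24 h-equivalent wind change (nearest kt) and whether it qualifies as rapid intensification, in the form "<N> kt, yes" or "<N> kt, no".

V₁: ΔP = 42, V ≈ 5.94 × 42^0.628 ≈ 62.11 kt.
V₂: ΔP = 56, V ≈ 5.94 × 56^0.628 ≈ 74.41 kt.
ΔV over 6 h = 12.30 kt → 24 h equivalent = 12.30 × 24/6 ≈ 49.20 kt.
49 kt ≥ 30 kt ⇒ rapid intensification.

49 kt, yes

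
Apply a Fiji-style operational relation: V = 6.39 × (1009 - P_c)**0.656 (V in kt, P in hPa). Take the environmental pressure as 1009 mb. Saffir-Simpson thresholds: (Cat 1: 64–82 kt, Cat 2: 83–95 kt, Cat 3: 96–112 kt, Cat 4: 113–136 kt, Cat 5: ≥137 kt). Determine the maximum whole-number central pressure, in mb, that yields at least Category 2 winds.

959 mb

Category 2 begins at V = 83 kt.
Required ΔP = (83/6.39)^(1/0.656) = 12.989^1.524 ≈ 49.83 mb.
P_c ≤ 1009 − 49.83 = 959.17, so the highest integer P_c is 959 mb.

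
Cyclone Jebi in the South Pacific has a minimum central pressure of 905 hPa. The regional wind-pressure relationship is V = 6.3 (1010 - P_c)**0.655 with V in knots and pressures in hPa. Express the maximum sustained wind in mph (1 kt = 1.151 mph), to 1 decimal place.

152.9 mph

ΔP = 1010 − 905 = 105 hPa.
V ≈ 6.3 × 105^0.655 = 6.3 × 21.080 ≈ 132.807 kt.
132.807 × 1.151 ≈ 152.86 mph → 152.9 mph.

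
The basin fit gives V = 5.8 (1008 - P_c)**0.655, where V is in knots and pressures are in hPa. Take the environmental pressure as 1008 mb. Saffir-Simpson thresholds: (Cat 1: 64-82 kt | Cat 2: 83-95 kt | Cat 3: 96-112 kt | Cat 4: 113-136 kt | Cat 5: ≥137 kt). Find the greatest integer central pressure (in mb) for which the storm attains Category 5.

883 mb

Category 5 begins at V = 137 kt.
Required ΔP = (137/5.8)^(1/0.655) = 23.621^1.527 ≈ 124.92 mb.
P_c ≤ 1008 − 124.92 = 883.08, so the highest integer P_c is 883 mb.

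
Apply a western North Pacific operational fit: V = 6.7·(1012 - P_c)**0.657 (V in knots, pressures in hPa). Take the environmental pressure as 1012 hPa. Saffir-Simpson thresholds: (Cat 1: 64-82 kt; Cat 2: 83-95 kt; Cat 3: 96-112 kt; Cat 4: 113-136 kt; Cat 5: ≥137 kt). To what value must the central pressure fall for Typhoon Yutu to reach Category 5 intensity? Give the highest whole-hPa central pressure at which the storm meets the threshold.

Category 5 begins at V = 137 kt.
Required ΔP = (137/6.7)^(1/0.657) = 20.448^1.522 ≈ 98.83 hPa.
P_c ≤ 1012 − 98.83 = 913.17, so the highest integer P_c is 913 hPa.

913 hPa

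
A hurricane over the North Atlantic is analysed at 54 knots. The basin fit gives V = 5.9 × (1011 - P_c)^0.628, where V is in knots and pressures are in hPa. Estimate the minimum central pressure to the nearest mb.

977 mb

ΔP = (V / 5.9)^(1/0.628) = (54/5.9)^1.592.
54/5.9 = 9.153; 9.153^1.592 ≈ 33.97 mb.
P_c = 1011 − 33.97 = 977.03 ≈ 977 mb.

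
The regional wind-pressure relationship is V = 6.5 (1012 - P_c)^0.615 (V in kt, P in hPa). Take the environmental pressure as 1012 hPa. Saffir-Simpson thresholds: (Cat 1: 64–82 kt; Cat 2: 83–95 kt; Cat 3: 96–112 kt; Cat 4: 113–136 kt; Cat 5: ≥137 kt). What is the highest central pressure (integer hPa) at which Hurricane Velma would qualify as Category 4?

908 hPa

Category 4 begins at V = 113 kt.
Required ΔP = (113/6.5)^(1/0.615) = 17.385^1.626 ≈ 103.88 hPa.
P_c ≤ 1012 − 103.88 = 908.12, so the highest integer P_c is 908 hPa.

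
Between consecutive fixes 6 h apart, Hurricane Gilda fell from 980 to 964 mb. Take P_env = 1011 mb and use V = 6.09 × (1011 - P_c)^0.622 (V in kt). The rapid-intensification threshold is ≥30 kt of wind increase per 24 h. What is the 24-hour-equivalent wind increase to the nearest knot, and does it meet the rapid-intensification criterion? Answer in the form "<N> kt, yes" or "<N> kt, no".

61 kt, yes

V₁: ΔP = 31, V ≈ 6.09 × 31^0.622 ≈ 51.55 kt.
V₂: ΔP = 47, V ≈ 6.09 × 47^0.622 ≈ 66.78 kt.
ΔV over 6 h = 15.23 kt → 24 h equivalent = 15.23 × 24/6 ≈ 60.92 kt.
61 kt ≥ 30 kt ⇒ rapid intensification.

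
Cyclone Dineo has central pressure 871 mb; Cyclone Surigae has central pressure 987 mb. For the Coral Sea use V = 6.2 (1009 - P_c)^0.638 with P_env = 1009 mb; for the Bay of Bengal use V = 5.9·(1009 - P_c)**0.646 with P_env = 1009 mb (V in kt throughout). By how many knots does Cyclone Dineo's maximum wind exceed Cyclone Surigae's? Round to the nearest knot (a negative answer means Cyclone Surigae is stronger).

100 kt

Cyclone Dineo: ΔP = 138; V ≈ 6.2 × 138^0.638 ≈ 143.76 kt.
Cyclone Surigae: ΔP = 22; V ≈ 5.9 × 22^0.646 ≈ 43.46 kt.
Difference ≈ 143.76 − 43.46 = 100.30 → 100 kt.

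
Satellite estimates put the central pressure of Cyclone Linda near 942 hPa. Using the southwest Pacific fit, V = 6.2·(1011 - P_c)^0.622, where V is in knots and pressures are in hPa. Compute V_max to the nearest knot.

86 kt

ΔP = 1011 − 942 = 69 hPa.
69^0.622 ≈ 13.924.
V ≈ 6.2 × 13.924 ≈ 86.3 kt.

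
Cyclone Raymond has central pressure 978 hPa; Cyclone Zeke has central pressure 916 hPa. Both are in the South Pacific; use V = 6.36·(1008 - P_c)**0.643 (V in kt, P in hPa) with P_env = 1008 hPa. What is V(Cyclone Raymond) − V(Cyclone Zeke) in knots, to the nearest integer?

Cyclone Raymond: ΔP = 30; V ≈ 6.36 × 30^0.643 ≈ 56.66 kt.
Cyclone Zeke: ΔP = 92; V ≈ 6.36 × 92^0.643 ≈ 116.46 kt.
Difference ≈ 56.66 − 116.46 = -59.80 → -60 kt.

-60 kt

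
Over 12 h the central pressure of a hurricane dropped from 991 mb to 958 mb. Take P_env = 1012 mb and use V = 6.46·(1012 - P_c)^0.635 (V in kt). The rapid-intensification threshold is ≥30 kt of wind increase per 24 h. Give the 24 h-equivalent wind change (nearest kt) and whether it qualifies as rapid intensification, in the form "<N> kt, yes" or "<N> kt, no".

V₁: ΔP = 21, V ≈ 6.46 × 21^0.635 ≈ 44.65 kt.
V₂: ΔP = 54, V ≈ 6.46 × 54^0.635 ≈ 81.34 kt.
ΔV over 12 h = 36.69 kt → 24 h equivalent = 36.69 × 24/12 ≈ 73.38 kt.
73 kt ≥ 30 kt ⇒ rapid intensification.

73 kt, yes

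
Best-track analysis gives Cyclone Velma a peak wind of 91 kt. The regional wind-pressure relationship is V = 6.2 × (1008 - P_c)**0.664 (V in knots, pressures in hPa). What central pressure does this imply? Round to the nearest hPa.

951 hPa

ΔP = (V / 6.2)^(1/0.664) = (91/6.2)^1.506.
91/6.2 = 14.677; 14.677^1.506 ≈ 57.15 hPa.
P_c = 1008 − 57.15 = 950.85 ≈ 951 hPa.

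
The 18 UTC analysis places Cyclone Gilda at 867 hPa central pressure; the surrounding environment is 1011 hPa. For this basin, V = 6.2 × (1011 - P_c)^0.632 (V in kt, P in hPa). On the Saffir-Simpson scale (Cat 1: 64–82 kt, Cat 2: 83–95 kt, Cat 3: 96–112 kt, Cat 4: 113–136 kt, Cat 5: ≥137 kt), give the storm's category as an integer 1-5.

ΔP = 1011 − 867 = 144 hPa.
V ≈ 6.2 × 144^0.632 = 6.2 × 23.13 ≈ 143 kt.
143 kt falls in the Category 5 band.

5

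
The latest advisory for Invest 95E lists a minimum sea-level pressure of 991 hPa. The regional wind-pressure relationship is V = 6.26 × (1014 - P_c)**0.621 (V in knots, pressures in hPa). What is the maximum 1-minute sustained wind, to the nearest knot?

ΔP = 1014 − 991 = 23 hPa.
23^0.621 ≈ 7.009.
V ≈ 6.26 × 7.009 ≈ 43.9 kt.

44 kt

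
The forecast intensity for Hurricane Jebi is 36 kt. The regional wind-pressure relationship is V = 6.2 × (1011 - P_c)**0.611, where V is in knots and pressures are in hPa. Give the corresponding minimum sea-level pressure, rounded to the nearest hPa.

ΔP = (V / 6.2)^(1/0.611) = (36/6.2)^1.637.
36/6.2 = 5.806; 5.806^1.637 ≈ 17.79 hPa.
P_c = 1011 − 17.79 = 993.21 ≈ 993 hPa.

993 hPa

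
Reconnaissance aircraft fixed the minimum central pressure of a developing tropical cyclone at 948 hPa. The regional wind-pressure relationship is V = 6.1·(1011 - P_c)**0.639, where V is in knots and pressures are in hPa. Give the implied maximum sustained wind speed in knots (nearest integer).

86 kt

ΔP = 1011 − 948 = 63 hPa.
63^0.639 ≈ 14.118.
V ≈ 6.1 × 14.118 ≈ 86.1 kt.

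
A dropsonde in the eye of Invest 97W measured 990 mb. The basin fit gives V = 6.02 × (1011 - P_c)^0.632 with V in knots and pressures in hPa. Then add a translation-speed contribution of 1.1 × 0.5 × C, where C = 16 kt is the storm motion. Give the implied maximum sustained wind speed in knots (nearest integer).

50 kt

ΔP = 1011 − 990 = 21 mb.
21^0.632 ≈ 6.849.
V ≈ 6.02 × 6.849 ≈ 41.2 kt.
Translation term: 1.1 × 0.5 × 16 = 8.8 kt.
Corrected V ≈ 50 kt → 50 kt.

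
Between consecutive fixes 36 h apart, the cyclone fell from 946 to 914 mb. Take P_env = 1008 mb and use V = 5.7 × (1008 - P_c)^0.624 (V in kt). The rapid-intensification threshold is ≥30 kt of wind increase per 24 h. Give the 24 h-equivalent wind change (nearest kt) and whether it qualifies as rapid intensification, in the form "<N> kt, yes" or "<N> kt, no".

V₁: ΔP = 62, V ≈ 5.7 × 62^0.624 ≈ 74.87 kt.
V₂: ΔP = 94, V ≈ 5.7 × 94^0.624 ≈ 97.07 kt.
ΔV over 36 h = 22.20 kt → 24 h equivalent = 22.20 × 24/36 ≈ 14.80 kt.
15 kt < 30 kt ⇒ not rapid intensification.

15 kt, no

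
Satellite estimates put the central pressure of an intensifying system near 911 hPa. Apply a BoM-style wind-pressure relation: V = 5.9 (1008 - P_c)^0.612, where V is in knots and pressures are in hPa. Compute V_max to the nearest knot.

ΔP = 1008 − 911 = 97 hPa.
97^0.612 ≈ 16.440.
V ≈ 5.9 × 16.440 ≈ 97.0 kt.

97 kt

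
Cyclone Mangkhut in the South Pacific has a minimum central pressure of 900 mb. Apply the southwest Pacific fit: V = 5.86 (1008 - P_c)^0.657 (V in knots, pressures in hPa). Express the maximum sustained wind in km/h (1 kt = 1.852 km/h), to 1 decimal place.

ΔP = 1008 − 900 = 108 mb.
V ≈ 5.86 × 108^0.657 = 5.86 × 21.675 ≈ 127.016 kt.
127.016 × 1.852 ≈ 235.23 km/h → 235.2 km/h.

235.2 km/h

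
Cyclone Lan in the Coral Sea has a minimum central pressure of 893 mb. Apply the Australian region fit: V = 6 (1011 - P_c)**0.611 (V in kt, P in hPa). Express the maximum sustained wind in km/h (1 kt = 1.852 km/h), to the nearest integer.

205 km/h

ΔP = 1011 − 893 = 118 mb.
V ≈ 6 × 118^0.611 = 6 × 18.447 ≈ 110.681 kt.
110.681 × 1.852 ≈ 204.98 km/h → 205 km/h.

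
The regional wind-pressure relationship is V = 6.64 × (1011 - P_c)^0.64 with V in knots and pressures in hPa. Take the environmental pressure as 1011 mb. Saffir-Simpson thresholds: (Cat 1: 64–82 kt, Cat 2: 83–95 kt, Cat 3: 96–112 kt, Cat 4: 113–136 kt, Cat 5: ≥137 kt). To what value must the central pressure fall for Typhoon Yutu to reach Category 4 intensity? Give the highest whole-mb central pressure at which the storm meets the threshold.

927 mb

Category 4 begins at V = 113 kt.
Required ΔP = (113/6.64)^(1/0.64) = 17.018^1.562 ≈ 83.81 mb.
P_c ≤ 1011 − 83.81 = 927.19, so the highest integer P_c is 927 mb.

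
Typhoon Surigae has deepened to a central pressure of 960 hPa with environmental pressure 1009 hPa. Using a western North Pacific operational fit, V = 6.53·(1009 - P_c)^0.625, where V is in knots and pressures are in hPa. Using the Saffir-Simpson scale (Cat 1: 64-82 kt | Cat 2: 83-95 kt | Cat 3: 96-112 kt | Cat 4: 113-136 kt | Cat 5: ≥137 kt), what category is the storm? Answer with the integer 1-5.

1

ΔP = 1009 − 960 = 49 hPa.
V ≈ 6.53 × 49^0.625 = 6.53 × 11.39 ≈ 74 kt.
74 kt falls in the Category 1 band.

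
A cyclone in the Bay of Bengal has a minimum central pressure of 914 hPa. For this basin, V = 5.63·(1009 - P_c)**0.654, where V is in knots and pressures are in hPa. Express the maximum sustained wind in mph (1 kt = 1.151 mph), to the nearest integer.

127 mph

ΔP = 1009 − 914 = 95 hPa.
V ≈ 5.63 × 95^0.654 = 5.63 × 19.653 ≈ 110.647 kt.
110.647 × 1.151 ≈ 127.35 mph → 127 mph.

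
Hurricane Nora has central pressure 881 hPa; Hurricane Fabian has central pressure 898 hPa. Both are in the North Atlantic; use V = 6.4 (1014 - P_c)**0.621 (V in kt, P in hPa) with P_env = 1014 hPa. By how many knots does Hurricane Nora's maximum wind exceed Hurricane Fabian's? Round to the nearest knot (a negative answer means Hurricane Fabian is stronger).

11 kt

Hurricane Nora: ΔP = 133; V ≈ 6.4 × 133^0.621 ≈ 133.38 kt.
Hurricane Fabian: ΔP = 116; V ≈ 6.4 × 116^0.621 ≈ 122.52 kt.
Difference ≈ 133.38 − 122.52 = 10.86 → 11 kt.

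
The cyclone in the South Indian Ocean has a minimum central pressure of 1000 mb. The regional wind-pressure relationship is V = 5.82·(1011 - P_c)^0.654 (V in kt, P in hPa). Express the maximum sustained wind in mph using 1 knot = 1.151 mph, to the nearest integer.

ΔP = 1011 − 1000 = 11 mb.
V ≈ 5.82 × 11^0.654 = 5.82 × 4.798 ≈ 27.925 kt.
27.925 × 1.151 ≈ 32.14 mph → 32 mph.

32 mph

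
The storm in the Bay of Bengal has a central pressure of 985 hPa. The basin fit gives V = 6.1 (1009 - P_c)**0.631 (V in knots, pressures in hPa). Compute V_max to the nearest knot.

ΔP = 1009 − 985 = 24 hPa.
24^0.631 ≈ 7.429.
V ≈ 6.1 × 7.429 ≈ 45.3 kt.

45 kt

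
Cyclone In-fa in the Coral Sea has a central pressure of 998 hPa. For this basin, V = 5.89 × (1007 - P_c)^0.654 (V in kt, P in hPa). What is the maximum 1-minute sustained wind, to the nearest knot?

ΔP = 1007 − 998 = 9 hPa.
9^0.654 ≈ 4.208.
V ≈ 5.89 × 4.208 ≈ 24.8 kt.

25 kt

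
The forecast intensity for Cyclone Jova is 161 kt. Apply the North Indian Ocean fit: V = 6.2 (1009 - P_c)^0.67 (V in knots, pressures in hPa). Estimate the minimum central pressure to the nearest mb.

880 mb

ΔP = (V / 6.2)^(1/0.67) = (161/6.2)^1.493.
161/6.2 = 25.968; 25.968^1.493 ≈ 129.15 mb.
P_c = 1009 − 129.15 = 879.85 ≈ 880 mb.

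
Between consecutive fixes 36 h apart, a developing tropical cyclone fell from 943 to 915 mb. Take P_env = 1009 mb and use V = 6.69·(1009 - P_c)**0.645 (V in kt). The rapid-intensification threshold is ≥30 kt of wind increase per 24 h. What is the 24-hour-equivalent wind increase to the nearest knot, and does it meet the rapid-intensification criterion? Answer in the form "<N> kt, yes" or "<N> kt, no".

17 kt, no

V₁: ΔP = 66, V ≈ 6.69 × 66^0.645 ≈ 99.78 kt.
V₂: ΔP = 94, V ≈ 6.69 × 94^0.645 ≈ 125.34 kt.
ΔV over 36 h = 25.56 kt → 24 h equivalent = 25.56 × 24/36 ≈ 17.04 kt.
17 kt < 30 kt ⇒ not rapid intensification.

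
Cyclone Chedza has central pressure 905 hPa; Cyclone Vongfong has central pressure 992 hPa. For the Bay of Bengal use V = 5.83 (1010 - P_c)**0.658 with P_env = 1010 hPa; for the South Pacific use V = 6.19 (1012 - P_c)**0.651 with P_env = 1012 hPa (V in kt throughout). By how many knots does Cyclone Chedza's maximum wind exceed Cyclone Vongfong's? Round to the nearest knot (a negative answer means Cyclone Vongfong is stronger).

Cyclone Chedza: ΔP = 105; V ≈ 5.83 × 105^0.658 ≈ 124.63 kt.
Cyclone Vongfong: ΔP = 20; V ≈ 6.19 × 20^0.651 ≈ 43.52 kt.
Difference ≈ 124.63 − 43.52 = 81.11 → 81 kt.

81 kt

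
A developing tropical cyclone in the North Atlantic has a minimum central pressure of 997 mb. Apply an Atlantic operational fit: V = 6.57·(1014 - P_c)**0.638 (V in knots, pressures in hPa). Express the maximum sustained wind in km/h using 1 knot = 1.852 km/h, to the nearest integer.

ΔP = 1014 − 997 = 17 mb.
V ≈ 6.57 × 17^0.638 = 6.57 × 6.096 ≈ 40.049 kt.
40.049 × 1.852 ≈ 74.17 km/h → 74 km/h.

74 km/h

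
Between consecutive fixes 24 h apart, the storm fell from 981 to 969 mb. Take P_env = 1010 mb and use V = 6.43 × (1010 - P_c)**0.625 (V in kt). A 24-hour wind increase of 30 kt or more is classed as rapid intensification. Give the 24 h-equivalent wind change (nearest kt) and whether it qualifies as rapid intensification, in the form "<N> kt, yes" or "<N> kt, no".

13 kt, no

V₁: ΔP = 29, V ≈ 6.43 × 29^0.625 ≈ 52.75 kt.
V₂: ΔP = 41, V ≈ 6.43 × 41^0.625 ≈ 65.49 kt.
ΔV over 24 h = 12.74 kt → 24 h equivalent = 12.74 × 24/24 ≈ 12.74 kt.
13 kt < 30 kt ⇒ not rapid intensification.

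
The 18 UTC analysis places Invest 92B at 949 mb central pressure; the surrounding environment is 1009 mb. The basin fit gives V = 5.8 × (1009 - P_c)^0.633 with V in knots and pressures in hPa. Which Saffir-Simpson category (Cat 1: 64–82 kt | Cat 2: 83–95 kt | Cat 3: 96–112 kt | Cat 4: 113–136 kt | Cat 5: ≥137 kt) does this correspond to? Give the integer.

ΔP = 1009 − 949 = 60 mb.
V ≈ 5.8 × 60^0.633 = 5.8 × 13.35 ≈ 77 kt.
77 kt falls in the Category 1 band.

1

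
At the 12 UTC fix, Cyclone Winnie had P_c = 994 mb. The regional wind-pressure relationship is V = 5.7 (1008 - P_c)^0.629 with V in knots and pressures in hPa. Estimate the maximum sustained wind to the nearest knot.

30 kt

ΔP = 1008 − 994 = 14 mb.
14^0.629 ≈ 5.259.
V ≈ 5.7 × 5.259 ≈ 30.0 kt.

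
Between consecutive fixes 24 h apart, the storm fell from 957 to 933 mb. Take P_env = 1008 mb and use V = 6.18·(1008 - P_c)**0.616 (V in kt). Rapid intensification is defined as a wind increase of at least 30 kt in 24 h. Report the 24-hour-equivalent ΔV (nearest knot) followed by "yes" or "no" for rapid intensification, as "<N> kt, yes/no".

19 kt, no

V₁: ΔP = 51, V ≈ 6.18 × 51^0.616 ≈ 69.64 kt.
V₂: ΔP = 75, V ≈ 6.18 × 75^0.616 ≈ 88.31 kt.
ΔV over 24 h = 18.67 kt → 24 h equivalent = 18.67 × 24/24 ≈ 18.67 kt.
19 kt < 30 kt ⇒ not rapid intensification.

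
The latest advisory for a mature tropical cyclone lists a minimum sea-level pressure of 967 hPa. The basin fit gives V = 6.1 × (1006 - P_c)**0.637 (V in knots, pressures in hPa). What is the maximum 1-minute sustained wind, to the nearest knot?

63 kt

ΔP = 1006 − 967 = 39 hPa.
39^0.637 ≈ 10.316.
V ≈ 6.1 × 10.316 ≈ 62.9 kt.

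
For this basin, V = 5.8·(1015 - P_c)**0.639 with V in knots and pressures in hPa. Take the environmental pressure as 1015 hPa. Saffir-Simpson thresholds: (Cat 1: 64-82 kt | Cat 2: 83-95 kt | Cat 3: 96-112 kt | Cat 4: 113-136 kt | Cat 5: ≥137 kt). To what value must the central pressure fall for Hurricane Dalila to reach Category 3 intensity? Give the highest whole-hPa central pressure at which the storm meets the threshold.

934 hPa

Category 3 begins at V = 96 kt.
Required ΔP = (96/5.8)^(1/0.639) = 16.552^1.565 ≈ 80.80 hPa.
P_c ≤ 1015 − 80.80 = 934.20, so the highest integer P_c is 934 hPa.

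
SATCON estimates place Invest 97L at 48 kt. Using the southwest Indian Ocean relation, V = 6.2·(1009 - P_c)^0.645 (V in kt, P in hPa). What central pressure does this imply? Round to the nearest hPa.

985 hPa

ΔP = (V / 6.2)^(1/0.645) = (48/6.2)^1.550.
48/6.2 = 7.742; 7.742^1.550 ≈ 23.88 hPa.
P_c = 1009 − 23.88 = 985.12 ≈ 985 hPa.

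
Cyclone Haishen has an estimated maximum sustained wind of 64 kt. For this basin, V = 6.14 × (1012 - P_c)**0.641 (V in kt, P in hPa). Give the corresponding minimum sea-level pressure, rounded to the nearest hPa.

973 hPa

ΔP = (V / 6.14)^(1/0.641) = (64/6.14)^1.560.
64/6.14 = 10.423; 10.423^1.560 ≈ 38.74 hPa.
P_c = 1012 − 38.74 = 973.26 ≈ 973 hPa.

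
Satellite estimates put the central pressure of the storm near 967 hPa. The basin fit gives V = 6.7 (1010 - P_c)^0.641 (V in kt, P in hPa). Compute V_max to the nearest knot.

75 kt

ΔP = 1010 − 967 = 43 hPa.
43^0.641 ≈ 11.144.
V ≈ 6.7 × 11.144 ≈ 74.7 kt.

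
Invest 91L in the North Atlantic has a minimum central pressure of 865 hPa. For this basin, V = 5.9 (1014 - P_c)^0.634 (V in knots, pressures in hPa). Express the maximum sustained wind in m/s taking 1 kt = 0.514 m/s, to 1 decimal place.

ΔP = 1014 − 865 = 149 hPa.
V ≈ 5.9 × 149^0.634 = 5.9 × 23.867 ≈ 140.816 kt.
140.816 × 0.514 ≈ 72.38 m/s → 72.4 m/s.

72.4 m/s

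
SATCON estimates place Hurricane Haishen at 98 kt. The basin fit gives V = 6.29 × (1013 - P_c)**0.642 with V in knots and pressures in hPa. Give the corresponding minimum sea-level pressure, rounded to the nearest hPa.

ΔP = (V / 6.29)^(1/0.642) = (98/6.29)^1.558.
98/6.29 = 15.580; 15.580^1.558 ≈ 72.04 hPa.
P_c = 1013 − 72.04 = 940.96 ≈ 941 hPa.

941 hPa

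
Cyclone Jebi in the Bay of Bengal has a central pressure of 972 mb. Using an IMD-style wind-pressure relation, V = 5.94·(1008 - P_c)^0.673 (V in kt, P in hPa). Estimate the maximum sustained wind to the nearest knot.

66 kt

ΔP = 1008 − 972 = 36 mb.
36^0.673 ≈ 11.153.
V ≈ 5.94 × 11.153 ≈ 66.2 kt.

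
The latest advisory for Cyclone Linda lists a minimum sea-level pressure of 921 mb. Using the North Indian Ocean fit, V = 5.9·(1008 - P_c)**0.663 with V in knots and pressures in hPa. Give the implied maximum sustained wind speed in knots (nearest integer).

114 kt

ΔP = 1008 − 921 = 87 mb.
87^0.663 ≈ 19.315.
V ≈ 5.9 × 19.315 ≈ 114.0 kt.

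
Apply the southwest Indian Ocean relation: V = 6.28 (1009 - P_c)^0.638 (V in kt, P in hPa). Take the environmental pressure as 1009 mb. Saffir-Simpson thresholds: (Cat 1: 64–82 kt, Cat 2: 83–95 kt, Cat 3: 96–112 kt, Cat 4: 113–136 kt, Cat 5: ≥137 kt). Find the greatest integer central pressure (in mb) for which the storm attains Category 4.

916 mb

Category 4 begins at V = 113 kt.
Required ΔP = (113/6.28)^(1/0.638) = 17.994^1.567 ≈ 92.74 mb.
P_c ≤ 1009 − 92.74 = 916.26, so the highest integer P_c is 916 mb.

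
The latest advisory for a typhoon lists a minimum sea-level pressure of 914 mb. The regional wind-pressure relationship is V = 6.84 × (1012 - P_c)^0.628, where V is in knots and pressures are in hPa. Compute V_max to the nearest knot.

122 kt

ΔP = 1012 − 914 = 98 mb.
98^0.628 ≈ 17.803.
V ≈ 6.84 × 17.803 ≈ 121.8 kt.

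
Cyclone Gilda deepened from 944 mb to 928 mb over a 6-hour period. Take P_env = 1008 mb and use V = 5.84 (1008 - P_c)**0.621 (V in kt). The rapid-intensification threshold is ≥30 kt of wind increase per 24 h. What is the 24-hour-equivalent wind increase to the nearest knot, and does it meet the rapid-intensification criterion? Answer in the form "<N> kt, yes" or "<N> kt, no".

V₁: ΔP = 64, V ≈ 5.84 × 64^0.621 ≈ 77.28 kt.
V₂: ΔP = 80, V ≈ 5.84 × 80^0.621 ≈ 88.76 kt.
ΔV over 6 h = 11.48 kt → 24 h equivalent = 11.48 × 24/6 ≈ 45.92 kt.
46 kt ≥ 30 kt ⇒ rapid intensification.

46 kt, yes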